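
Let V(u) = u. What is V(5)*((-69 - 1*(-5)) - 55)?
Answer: -595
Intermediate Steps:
V(5)*((-69 - 1*(-5)) - 55) = 5*((-69 - 1*(-5)) - 55) = 5*((-69 + 5) - 55) = 5*(-64 - 55) = 5*(-119) = -595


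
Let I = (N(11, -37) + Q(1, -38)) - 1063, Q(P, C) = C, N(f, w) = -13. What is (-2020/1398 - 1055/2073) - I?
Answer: 179042767/161003 ≈ 1112.0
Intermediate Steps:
I = -1114 (I = (-13 - 38) - 1063 = -51 - 1063 = -1114)
(-2020/1398 - 1055/2073) - I = (-2020/1398 - 1055/2073) - 1*(-1114) = (-2020*1/1398 - 1055*1/2073) + 1114 = (-1010/699 - 1055/2073) + 1114 = -314575/161003 + 1114 = 179042767/161003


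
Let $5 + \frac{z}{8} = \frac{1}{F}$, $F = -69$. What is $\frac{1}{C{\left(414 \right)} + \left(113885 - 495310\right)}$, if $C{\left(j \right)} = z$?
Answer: $- \frac{69}{26321093} \approx -2.6215 \cdot 10^{-6}$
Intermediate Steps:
$z = - \frac{2768}{69}$ ($z = -40 + \frac{8}{-69} = -40 + 8 \left(- \frac{1}{69}\right) = -40 - \frac{8}{69} = - \frac{2768}{69} \approx -40.116$)
$C{\left(j \right)} = - \frac{2768}{69}$
$\frac{1}{C{\left(414 \right)} + \left(113885 - 495310\right)} = \frac{1}{- \frac{2768}{69} + \left(113885 - 495310\right)} = \frac{1}{- \frac{2768}{69} - 381425} = \frac{1}{- \frac{26321093}{69}} = - \frac{69}{26321093}$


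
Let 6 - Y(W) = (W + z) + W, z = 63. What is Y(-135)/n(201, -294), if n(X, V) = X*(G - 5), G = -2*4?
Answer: -71/871 ≈ -0.081516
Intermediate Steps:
G = -8
n(X, V) = -13*X (n(X, V) = X*(-8 - 5) = X*(-13) = -13*X)
Y(W) = -57 - 2*W (Y(W) = 6 - ((W + 63) + W) = 6 - ((63 + W) + W) = 6 - (63 + 2*W) = 6 + (-63 - 2*W) = -57 - 2*W)
Y(-135)/n(201, -294) = (-57 - 2*(-135))/((-13*201)) = (-57 + 270)/(-2613) = 213*(-1/2613) = -71/871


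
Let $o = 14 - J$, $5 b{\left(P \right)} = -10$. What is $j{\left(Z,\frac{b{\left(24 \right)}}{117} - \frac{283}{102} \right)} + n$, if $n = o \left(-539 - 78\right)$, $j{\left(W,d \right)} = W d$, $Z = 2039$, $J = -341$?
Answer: $- \frac{893964325}{3978} \approx -2.2473 \cdot 10^{5}$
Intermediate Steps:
$b{\left(P \right)} = -2$ ($b{\left(P \right)} = \frac{1}{5} \left(-10\right) = -2$)
$o = 355$ ($o = 14 - -341 = 14 + 341 = 355$)
$n = -219035$ ($n = 355 \left(-539 - 78\right) = 355 \left(-617\right) = -219035$)
$j{\left(Z,\frac{b{\left(24 \right)}}{117} - \frac{283}{102} \right)} + n = 2039 \left(- \frac{2}{117} - \frac{283}{102}\right) - 219035 = 2039 \left(- \frac{11105}{3978}\right) - 219035 = - \frac{22643095}{3978} - 219035 = - \frac{893964325}{3978}$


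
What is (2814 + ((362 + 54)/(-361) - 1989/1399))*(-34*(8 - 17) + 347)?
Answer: 927181465649/505039 ≈ 1.8359e+6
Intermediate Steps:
(2814 + ((362 + 54)/(-361) - 1989/1399))*(-34*(8 - 17) + 347) = (2814 + (416*(-1/361) - 1989*1/1399))*(-34*(-9) + 347) = (2814 + (-416/361 - 1989/1399))*(306 + 347) = (2814 - 1300013/505039)*653 = (1419879733/505039)*653 = 927181465649/505039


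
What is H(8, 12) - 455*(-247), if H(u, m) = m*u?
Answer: 112481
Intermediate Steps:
H(8, 12) - 455*(-247) = 12*8 - 455*(-247) = 96 + 112385 = 112481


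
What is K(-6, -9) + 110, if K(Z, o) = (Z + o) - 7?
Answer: 88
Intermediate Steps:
K(Z, o) = -7 + Z + o
K(-6, -9) + 110 = (-7 - 6 - 9) + 110 = -22 + 110 = 88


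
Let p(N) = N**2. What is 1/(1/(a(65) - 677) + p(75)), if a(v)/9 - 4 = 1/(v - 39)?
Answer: 16657/93695599 ≈ 0.00017778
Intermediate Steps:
a(v) = 36 + 9/(-39 + v) (a(v) = 36 + 9/(v - 39) = 36 + 9/(-39 + v))
1/(1/(a(65) - 677) + p(75)) = 1/(1/(9*(-155 + 4*65)/(-39 + 65) - 677) + 75**2) = 1/(1/(9*(-155 + 260)/26 - 677) + 5625) = 1/(1/(9*(1/26)*105 - 677) + 5625) = 1/(1/(945/26 - 677) + 5625) = 1/(1/(-16657/26) + 5625) = 1/(-26/16657 + 5625) = 1/(93695599/16657) = 16657/93695599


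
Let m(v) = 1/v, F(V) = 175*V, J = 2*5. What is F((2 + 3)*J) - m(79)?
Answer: 691249/79 ≈ 8750.0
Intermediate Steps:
J = 10
F((2 + 3)*J) - m(79) = 175*((2 + 3)*10) - 1/79 = 175*(5*10) - 1*1/79 = 175*50 - 1/79 = 8750 - 1/79 = 691249/79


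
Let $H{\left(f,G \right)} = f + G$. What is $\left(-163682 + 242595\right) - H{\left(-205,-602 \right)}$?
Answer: $79720$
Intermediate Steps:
$H{\left(f,G \right)} = G + f$
$\left(-163682 + 242595\right) - H{\left(-205,-602 \right)} = \left(-163682 + 242595\right) - \left(-602 - 205\right) = 78913 - -807 = 78913 + 807 = 79720$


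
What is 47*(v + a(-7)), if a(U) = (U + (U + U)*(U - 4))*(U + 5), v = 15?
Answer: -13113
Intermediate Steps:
a(U) = (5 + U)*(U + 2*U*(-4 + U)) (a(U) = (U + (2*U)*(-4 + U))*(5 + U) = (U + 2*U*(-4 + U))*(5 + U) = (5 + U)*(U + 2*U*(-4 + U)))
47*(v + a(-7)) = 47*(15 - 7*(-35 + 2*(-7)**2 + 3*(-7))) = 47*(15 - 7*(-35 + 2*49 - 21)) = 47*(15 - 7*(-35 + 98 - 21)) = 47*(15 - 7*42) = 47*(15 - 294) = 47*(-279) = -13113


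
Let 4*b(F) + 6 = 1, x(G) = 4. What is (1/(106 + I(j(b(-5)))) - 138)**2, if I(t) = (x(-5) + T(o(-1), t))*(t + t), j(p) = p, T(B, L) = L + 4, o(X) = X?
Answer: 9679804996/508369 ≈ 19041.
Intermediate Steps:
T(B, L) = 4 + L
b(F) = -5/4 (b(F) = -3/2 + (1/4)*1 = -3/2 + 1/4 = -5/4)
I(t) = 2*t*(8 + t) (I(t) = (4 + (4 + t))*(t + t) = (8 + t)*(2*t) = 2*t*(8 + t))
(1/(106 + I(j(b(-5)))) - 138)**2 = (1/(106 + 2*(-5/4)*(8 - 5/4)) - 138)**2 = (1/(106 + 2*(-5/4)*(27/4)) - 138)**2 = (1/(106 - 135/8) - 138)**2 = (1/(713/8) - 138)**2 = (8/713 - 138)**2 = (-98386/713)**2 = 9679804996/508369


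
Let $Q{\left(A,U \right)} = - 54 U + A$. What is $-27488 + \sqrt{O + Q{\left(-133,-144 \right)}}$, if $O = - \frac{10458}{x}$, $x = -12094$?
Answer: $-27488 + \frac{5 \sqrt{11180286206}}{6047} \approx -27401.0$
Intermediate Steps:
$O = \frac{5229}{6047}$ ($O = - \frac{10458}{-12094} = \left(-10458\right) \left(- \frac{1}{12094}\right) = \frac{5229}{6047} \approx 0.86473$)
$Q{\left(A,U \right)} = A - 54 U$
$-27488 + \sqrt{O + Q{\left(-133,-144 \right)}} = -27488 + \sqrt{\frac{5229}{6047} - -7643} = -27488 + \sqrt{\frac{5229}{6047} + \left(-133 + 7776\right)} = -27488 + \sqrt{\frac{5229}{6047} + 7643} = -27488 + \sqrt{\frac{46222450}{6047}} = -27488 + \frac{5 \sqrt{11180286206}}{6047}$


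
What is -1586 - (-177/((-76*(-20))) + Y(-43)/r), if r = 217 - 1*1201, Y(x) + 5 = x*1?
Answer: -98835303/62320 ≈ -1585.9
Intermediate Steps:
Y(x) = -5 + x (Y(x) = -5 + x*1 = -5 + x)
r = -984 (r = 217 - 1201 = -984)
-1586 - (-177/((-76*(-20))) + Y(-43)/r) = -1586 - (-177/((-76*(-20))) + (-5 - 43)/(-984)) = -1586 - (-177/1520 - 48*(-1/984)) = -1586 - (-177*1/1520 + 2/41) = -1586 - (-177/1520 + 2/41) = -1586 - 1*(-4217/62320) = -1586 + 4217/62320 = -98835303/62320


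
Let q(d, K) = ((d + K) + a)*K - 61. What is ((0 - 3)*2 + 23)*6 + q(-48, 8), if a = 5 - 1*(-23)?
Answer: -55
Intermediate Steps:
a = 28 (a = 5 + 23 = 28)
q(d, K) = -61 + K*(28 + K + d) (q(d, K) = ((d + K) + 28)*K - 61 = ((K + d) + 28)*K - 61 = (28 + K + d)*K - 61 = K*(28 + K + d) - 61 = -61 + K*(28 + K + d))
((0 - 3)*2 + 23)*6 + q(-48, 8) = ((0 - 3)*2 + 23)*6 + (-61 + 8**2 + 28*8 + 8*(-48)) = (-3*2 + 23)*6 + (-61 + 64 + 224 - 384) = (-6 + 23)*6 - 157 = 17*6 - 157 = 102 - 157 = -55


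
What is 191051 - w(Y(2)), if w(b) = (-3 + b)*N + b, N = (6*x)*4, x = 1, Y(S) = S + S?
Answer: 191023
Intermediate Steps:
Y(S) = 2*S
N = 24 (N = (6*1)*4 = 6*4 = 24)
w(b) = -72 + 25*b (w(b) = (-3 + b)*24 + b = (-72 + 24*b) + b = -72 + 25*b)
191051 - w(Y(2)) = 191051 - (-72 + 25*(2*2)) = 191051 - (-72 + 25*4) = 191051 - (-72 + 100) = 191051 - 1*28 = 191051 - 28 = 191023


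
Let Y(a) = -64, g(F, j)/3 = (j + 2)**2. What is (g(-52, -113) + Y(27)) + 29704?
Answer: 66603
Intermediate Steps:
g(F, j) = 3*(2 + j)**2 (g(F, j) = 3*(j + 2)**2 = 3*(2 + j)**2)
(g(-52, -113) + Y(27)) + 29704 = (3*(2 - 113)**2 - 64) + 29704 = (3*(-111)**2 - 64) + 29704 = (3*12321 - 64) + 29704 = (36963 - 64) + 29704 = 36899 + 29704 = 66603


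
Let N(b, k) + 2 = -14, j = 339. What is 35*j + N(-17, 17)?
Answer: 11849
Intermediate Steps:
N(b, k) = -16 (N(b, k) = -2 - 14 = -16)
35*j + N(-17, 17) = 35*339 - 16 = 11865 - 16 = 11849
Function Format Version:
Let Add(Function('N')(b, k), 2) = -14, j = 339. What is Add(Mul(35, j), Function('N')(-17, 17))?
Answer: 11849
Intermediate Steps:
Function('N')(b, k) = -16 (Function('N')(b, k) = Add(-2, -14) = -16)
Add(Mul(35, j), Function('N')(-17, 17)) = Add(Mul(35, 339), -16) = Add(11865, -16) = 11849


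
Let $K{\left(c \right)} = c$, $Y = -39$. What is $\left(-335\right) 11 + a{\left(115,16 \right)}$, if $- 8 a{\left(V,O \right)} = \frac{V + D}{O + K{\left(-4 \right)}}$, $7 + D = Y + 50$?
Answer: $- \frac{353879}{96} \approx -3686.2$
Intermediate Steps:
$D = 4$ ($D = -7 + \left(-39 + 50\right) = -7 + 11 = 4$)
$a{\left(V,O \right)} = - \frac{4 + V}{8 \left(-4 + O\right)}$ ($a{\left(V,O \right)} = - \frac{\left(V + 4\right) \frac{1}{O - 4}}{8} = - \frac{\left(4 + V\right) \frac{1}{-4 + O}}{8} = - \frac{\frac{1}{-4 + O} \left(4 + V\right)}{8} = - \frac{4 + V}{8 \left(-4 + O\right)}$)
$\left(-335\right) 11 + a{\left(115,16 \right)} = \left(-335\right) 11 + \frac{-4 - 115}{8 \left(-4 + 16\right)} = -3685 + \frac{-4 - 115}{8 \cdot 12} = -3685 + \frac{1}{8} \cdot \frac{1}{12} \left(-119\right) = -3685 - \frac{119}{96} = - \frac{353879}{96}$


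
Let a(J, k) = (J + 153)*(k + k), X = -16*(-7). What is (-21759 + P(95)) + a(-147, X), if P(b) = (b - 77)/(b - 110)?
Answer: -102081/5 ≈ -20416.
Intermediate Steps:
X = 112
a(J, k) = 2*k*(153 + J) (a(J, k) = (153 + J)*(2*k) = 2*k*(153 + J))
P(b) = (-77 + b)/(-110 + b)
(-21759 + P(95)) + a(-147, X) = (-21759 + (-77 + 95)/(-110 + 95)) + 2*112*(153 - 147) = (-21759 + 18/(-15)) + 2*112*6 = (-21759 - 1/15*18) + 1344 = (-21759 - 6/5) + 1344 = -108801/5 + 1344 = -102081/5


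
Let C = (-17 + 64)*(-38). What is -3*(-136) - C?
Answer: 2194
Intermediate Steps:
C = -1786 (C = 47*(-38) = -1786)
-3*(-136) - C = -3*(-136) - 1*(-1786) = 408 + 1786 = 2194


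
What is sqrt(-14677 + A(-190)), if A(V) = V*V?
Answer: sqrt(21423) ≈ 146.37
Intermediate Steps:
A(V) = V**2
sqrt(-14677 + A(-190)) = sqrt(-14677 + (-190)**2) = sqrt(-14677 + 36100) = sqrt(21423)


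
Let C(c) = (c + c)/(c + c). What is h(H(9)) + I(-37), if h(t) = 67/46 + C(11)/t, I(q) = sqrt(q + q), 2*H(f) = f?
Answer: 695/414 + I*sqrt(74) ≈ 1.6787 + 8.6023*I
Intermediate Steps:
H(f) = f/2
I(q) = sqrt(2)*sqrt(q) (I(q) = sqrt(2*q) = sqrt(2)*sqrt(q))
C(c) = 1 (C(c) = (2*c)/((2*c)) = (2*c)*(1/(2*c)) = 1)
h(t) = 67/46 + 1/t
h(H(9)) + I(-37) = (67/46 + 1/((1/2)*9)) + sqrt(2)*sqrt(-37) = (67/46 + 1/(9/2)) + sqrt(2)*(I*sqrt(37)) = (67/46 + 2/9) + I*sqrt(74) = 695/414 + I*sqrt(74)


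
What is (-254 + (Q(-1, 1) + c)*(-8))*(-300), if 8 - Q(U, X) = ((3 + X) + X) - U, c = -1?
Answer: 78600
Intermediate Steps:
Q(U, X) = 5 + U - 2*X (Q(U, X) = 8 - (((3 + X) + X) - U) = 8 - ((3 + 2*X) - U) = 8 - (3 - U + 2*X) = 8 + (-3 + U - 2*X) = 5 + U - 2*X)
(-254 + (Q(-1, 1) + c)*(-8))*(-300) = (-254 + ((5 - 1 - 2*1) - 1)*(-8))*(-300) = (-254 + ((5 - 1 - 2) - 1)*(-8))*(-300) = (-254 + (2 - 1)*(-8))*(-300) = (-254 + 1*(-8))*(-300) = (-254 - 8)*(-300) = -262*(-300) = 78600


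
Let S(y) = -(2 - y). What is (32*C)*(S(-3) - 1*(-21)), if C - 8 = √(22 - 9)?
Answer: 4096 + 512*√13 ≈ 5942.0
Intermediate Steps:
S(y) = -2 + y
C = 8 + √13 (C = 8 + √(22 - 9) = 8 + √13 ≈ 11.606)
(32*C)*(S(-3) - 1*(-21)) = (32*(8 + √13))*((-2 - 3) - 1*(-21)) = (256 + 32*√13)*(-5 + 21) = (256 + 32*√13)*16 = 4096 + 512*√13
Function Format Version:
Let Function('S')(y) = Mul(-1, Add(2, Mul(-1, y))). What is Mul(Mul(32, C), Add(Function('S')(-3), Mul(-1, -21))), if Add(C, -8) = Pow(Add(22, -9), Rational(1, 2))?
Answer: Add(4096, Mul(512, Pow(13, Rational(1, 2)))) ≈ 5942.0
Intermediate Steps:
Function('S')(y) = Add(-2, y)
C = Add(8, Pow(13, Rational(1, 2))) (C = Add(8, Pow(Add(22, -9), Rational(1, 2))) = Add(8, Pow(13, Rational(1, 2))) ≈ 11.606)
Mul(Mul(32, C), Add(Function('S')(-3), Mul(-1, -21))) = Mul(Mul(32, Add(8, Pow(13, Rational(1, 2)))), Add(Add(-2, -3), Mul(-1, -21))) = Mul(Add(256, Mul(32, Pow(13, Rational(1, 2)))), Add(-5, 21)) = Mul(Add(256, Mul(32, Pow(13, Rational(1, 2)))), 16) = Add(4096, Mul(512, Pow(13, Rational(1, 2))))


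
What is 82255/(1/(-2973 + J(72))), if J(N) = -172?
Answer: -258691975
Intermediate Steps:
82255/(1/(-2973 + J(72))) = 82255/(1/(-2973 - 172)) = 82255/(1/(-3145)) = 82255/(-1/3145) = 82255*(-3145) = -258691975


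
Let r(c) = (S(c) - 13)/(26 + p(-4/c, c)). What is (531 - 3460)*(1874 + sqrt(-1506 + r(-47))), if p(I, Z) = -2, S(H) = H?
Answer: -5488946 - 2929*I*sqrt(6034)/2 ≈ -5.4889e+6 - 1.1376e+5*I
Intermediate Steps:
r(c) = -13/24 + c/24 (r(c) = (c - 13)/(26 - 2) = (-13 + c)/24 = (-13 + c)*(1/24) = -13/24 + c/24)
(531 - 3460)*(1874 + sqrt(-1506 + r(-47))) = (531 - 3460)*(1874 + sqrt(-1506 + (-13/24 + (1/24)*(-47)))) = -2929*(1874 + sqrt(-1506 + (-13/24 - 47/24))) = -2929*(1874 + sqrt(-1506 - 5/2)) = -2929*(1874 + sqrt(-3017/2)) = -2929*(1874 + I*sqrt(6034)/2) = -5488946 - 2929*I*sqrt(6034)/2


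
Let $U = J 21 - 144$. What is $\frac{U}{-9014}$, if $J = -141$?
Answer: $\frac{3105}{9014} \approx 0.34446$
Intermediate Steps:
$U = -3105$ ($U = \left(-141\right) 21 - 144 = -2961 - 144 = -3105$)
$\frac{U}{-9014} = - \frac{3105}{-9014} = \left(-3105\right) \left(- \frac{1}{9014}\right) = \frac{3105}{9014}$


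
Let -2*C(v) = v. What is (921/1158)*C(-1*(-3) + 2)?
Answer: -1535/772 ≈ -1.9883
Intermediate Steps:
C(v) = -v/2
(921/1158)*C(-1*(-3) + 2) = (921/1158)*(-(-1*(-3) + 2)/2) = (921*(1/1158))*(-(3 + 2)/2) = 307*(-½*5)/386 = (307/386)*(-5/2) = -1535/772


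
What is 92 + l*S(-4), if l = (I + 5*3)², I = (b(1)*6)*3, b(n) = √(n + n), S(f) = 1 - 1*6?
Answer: -4273 - 2700*√2 ≈ -8091.4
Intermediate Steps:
S(f) = -5 (S(f) = 1 - 6 = -5)
b(n) = √2*√n (b(n) = √(2*n) = √2*√n)
I = 18*√2 (I = ((√2*√1)*6)*3 = ((√2*1)*6)*3 = (√2*6)*3 = (6*√2)*3 = 18*√2 ≈ 25.456)
l = (15 + 18*√2)² (l = (18*√2 + 5*3)² = (18*√2 + 15)² = (15 + 18*√2)² ≈ 1636.7)
92 + l*S(-4) = 92 + (873 + 540*√2)*(-5) = 92 + (-4365 - 2700*√2) = -4273 - 2700*√2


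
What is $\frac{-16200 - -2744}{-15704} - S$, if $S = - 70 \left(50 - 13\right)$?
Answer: $\frac{5085852}{1963} \approx 2590.9$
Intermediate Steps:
$S = -2590$ ($S = \left(-70\right) 37 = -2590$)
$\frac{-16200 - -2744}{-15704} - S = \frac{-16200 - -2744}{-15704} - -2590 = \left(-16200 + 2744\right) \left(- \frac{1}{15704}\right) + 2590 = \left(-13456\right) \left(- \frac{1}{15704}\right) + 2590 = \frac{1682}{1963} + 2590 = \frac{5085852}{1963}$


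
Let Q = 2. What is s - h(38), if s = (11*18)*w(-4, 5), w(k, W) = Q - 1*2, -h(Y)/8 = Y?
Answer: 304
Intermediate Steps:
h(Y) = -8*Y
w(k, W) = 0 (w(k, W) = 2 - 1*2 = 2 - 2 = 0)
s = 0 (s = (11*18)*0 = 198*0 = 0)
s - h(38) = 0 - (-8)*38 = 0 - 1*(-304) = 0 + 304 = 304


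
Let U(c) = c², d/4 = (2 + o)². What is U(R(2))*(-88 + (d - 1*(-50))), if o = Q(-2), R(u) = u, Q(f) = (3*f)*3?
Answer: 3944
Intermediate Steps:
Q(f) = 9*f
o = -18 (o = 9*(-2) = -18)
d = 1024 (d = 4*(2 - 18)² = 4*(-16)² = 4*256 = 1024)
U(R(2))*(-88 + (d - 1*(-50))) = 2²*(-88 + (1024 - 1*(-50))) = 4*(-88 + (1024 + 50)) = 4*(-88 + 1074) = 4*986 = 3944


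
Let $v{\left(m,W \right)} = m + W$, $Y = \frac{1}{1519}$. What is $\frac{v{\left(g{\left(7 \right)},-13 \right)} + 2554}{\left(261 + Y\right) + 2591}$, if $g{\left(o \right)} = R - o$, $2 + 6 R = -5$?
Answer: $\frac{23084243}{25993134} \approx 0.88809$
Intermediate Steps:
$R = - \frac{7}{6}$ ($R = - \frac{1}{3} + \frac{1}{6} \left(-5\right) = - \frac{1}{3} - \frac{5}{6} = - \frac{7}{6} \approx -1.1667$)
$Y = \frac{1}{1519} \approx 0.00065833$
$g{\left(o \right)} = - \frac{7}{6} - o$
$v{\left(m,W \right)} = W + m$
$\frac{v{\left(g{\left(7 \right)},-13 \right)} + 2554}{\left(261 + Y\right) + 2591} = \frac{\left(-13 - \frac{49}{6}\right) + 2554}{\left(261 + \frac{1}{1519}\right) + 2591} = \frac{\left(-13 - \frac{49}{6}\right) + 2554}{\frac{396460}{1519} + 2591} = \frac{\left(-13 - \frac{49}{6}\right) + 2554}{\frac{4332189}{1519}} = \left(- \frac{127}{6} + 2554\right) \frac{1519}{4332189} = \frac{15197}{6} \cdot \frac{1519}{4332189} = \frac{23084243}{25993134}$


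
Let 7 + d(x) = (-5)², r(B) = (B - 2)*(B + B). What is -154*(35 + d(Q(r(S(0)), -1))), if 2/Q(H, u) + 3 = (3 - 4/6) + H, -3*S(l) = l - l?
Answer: -8162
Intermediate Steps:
S(l) = 0 (S(l) = -(l - l)/3 = -⅓*0 = 0)
r(B) = 2*B*(-2 + B) (r(B) = (-2 + B)*(2*B) = 2*B*(-2 + B))
Q(H, u) = 2/(-⅔ + H) (Q(H, u) = 2/(-3 + ((3 - 4/6) + H)) = 2/(-3 + ((3 - 4*⅙) + H)) = 2/(-3 + ((3 - ⅔) + H)) = 2/(-3 + (7/3 + H)) = 2/(-⅔ + H))
d(x) = 18 (d(x) = -7 + (-5)² = -7 + 25 = 18)
-154*(35 + d(Q(r(S(0)), -1))) = -154*(35 + 18) = -154*53 = -8162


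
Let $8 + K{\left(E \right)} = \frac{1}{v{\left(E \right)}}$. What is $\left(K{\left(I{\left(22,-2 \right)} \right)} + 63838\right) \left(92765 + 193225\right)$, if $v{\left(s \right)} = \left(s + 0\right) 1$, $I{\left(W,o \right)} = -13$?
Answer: $\frac{237311356110}{13} \approx 1.8255 \cdot 10^{10}$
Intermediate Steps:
$v{\left(s \right)} = s$ ($v{\left(s \right)} = s 1 = s$)
$K{\left(E \right)} = -8 + \frac{1}{E}$
$\left(K{\left(I{\left(22,-2 \right)} \right)} + 63838\right) \left(92765 + 193225\right) = \left(\left(-8 + \frac{1}{-13}\right) + 63838\right) \left(92765 + 193225\right) = \left(\left(-8 - \frac{1}{13}\right) + 63838\right) 285990 = \left(- \frac{105}{13} + 63838\right) 285990 = \frac{829789}{13} \cdot 285990 = \frac{237311356110}{13}$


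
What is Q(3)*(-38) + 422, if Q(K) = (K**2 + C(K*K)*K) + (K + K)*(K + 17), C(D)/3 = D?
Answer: -7558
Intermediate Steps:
C(D) = 3*D
Q(K) = K**2 + 3*K**3 + 2*K*(17 + K) (Q(K) = (K**2 + (3*(K*K))*K) + (K + K)*(K + 17) = (K**2 + (3*K**2)*K) + (2*K)*(17 + K) = (K**2 + 3*K**3) + 2*K*(17 + K) = K**2 + 3*K**3 + 2*K*(17 + K))
Q(3)*(-38) + 422 = (3*(34 + 3*3 + 3*3**2))*(-38) + 422 = (3*(34 + 9 + 3*9))*(-38) + 422 = (3*(34 + 9 + 27))*(-38) + 422 = (3*70)*(-38) + 422 = 210*(-38) + 422 = -7980 + 422 = -7558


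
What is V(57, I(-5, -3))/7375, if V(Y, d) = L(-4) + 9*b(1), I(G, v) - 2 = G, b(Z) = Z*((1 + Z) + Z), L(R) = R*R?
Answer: 43/7375 ≈ 0.0058305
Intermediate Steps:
L(R) = R**2
b(Z) = Z*(1 + 2*Z)
I(G, v) = 2 + G
V(Y, d) = 43 (V(Y, d) = (-4)**2 + 9*(1*(1 + 2*1)) = 16 + 9*(1*(1 + 2)) = 16 + 9*(1*3) = 16 + 9*3 = 16 + 27 = 43)
V(57, I(-5, -3))/7375 = 43/7375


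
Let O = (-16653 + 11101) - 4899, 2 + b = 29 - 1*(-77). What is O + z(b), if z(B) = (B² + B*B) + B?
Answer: 11285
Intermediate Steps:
b = 104 (b = -2 + (29 - 1*(-77)) = -2 + (29 + 77) = -2 + 106 = 104)
z(B) = B + 2*B² (z(B) = (B² + B²) + B = 2*B² + B = B + 2*B²)
O = -10451 (O = -5552 - 4899 = -10451)
O + z(b) = -10451 + 104*(1 + 2*104) = -10451 + 104*(1 + 208) = -10451 + 104*209 = -10451 + 21736 = 11285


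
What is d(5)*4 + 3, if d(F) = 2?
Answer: 11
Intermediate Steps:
d(5)*4 + 3 = 2*4 + 3 = 8 + 3 = 11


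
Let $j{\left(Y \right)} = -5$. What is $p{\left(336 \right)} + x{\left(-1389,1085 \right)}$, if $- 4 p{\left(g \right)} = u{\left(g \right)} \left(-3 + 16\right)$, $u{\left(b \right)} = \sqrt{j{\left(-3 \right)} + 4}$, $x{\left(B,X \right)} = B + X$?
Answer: $-304 - \frac{13 i}{4} \approx -304.0 - 3.25 i$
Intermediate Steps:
$u{\left(b \right)} = i$ ($u{\left(b \right)} = \sqrt{-5 + 4} = \sqrt{-1} = i$)
$p{\left(g \right)} = - \frac{13 i}{4}$ ($p{\left(g \right)} = - \frac{i \left(-3 + 16\right)}{4} = - \frac{i 13}{4} = - \frac{13 i}{4}$)
$p{\left(336 \right)} + x{\left(-1389,1085 \right)} = - \frac{13 i}{4} + \left(-1389 + 1085\right) = - \frac{13 i}{4} - 304 = -304 - \frac{13 i}{4}$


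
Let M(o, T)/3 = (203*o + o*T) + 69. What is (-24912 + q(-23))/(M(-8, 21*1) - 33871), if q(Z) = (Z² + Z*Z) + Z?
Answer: 23877/39040 ≈ 0.61160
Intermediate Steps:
q(Z) = Z + 2*Z² (q(Z) = (Z² + Z²) + Z = 2*Z² + Z = Z + 2*Z²)
M(o, T) = 207 + 609*o + 3*T*o (M(o, T) = 3*((203*o + o*T) + 69) = 3*((203*o + T*o) + 69) = 3*(69 + 203*o + T*o) = 207 + 609*o + 3*T*o)
(-24912 + q(-23))/(M(-8, 21*1) - 33871) = (-24912 - 23*(1 + 2*(-23)))/((207 + 609*(-8) + 3*(21*1)*(-8)) - 33871) = (-24912 - 23*(1 - 46))/((207 - 4872 + 3*21*(-8)) - 33871) = (-24912 - 23*(-45))/((207 - 4872 - 504) - 33871) = (-24912 + 1035)/(-5169 - 33871) = -23877/(-39040) = -23877*(-1/39040) = 23877/39040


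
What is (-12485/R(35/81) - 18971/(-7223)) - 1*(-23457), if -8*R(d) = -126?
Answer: 10314562946/455049 ≈ 22667.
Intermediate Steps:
R(d) = 63/4 (R(d) = -1/8*(-126) = 63/4)
(-12485/R(35/81) - 18971/(-7223)) - 1*(-23457) = (-12485/63/4 - 18971/(-7223)) - 1*(-23457) = (-12485*4/63 - 18971*(-1/7223)) + 23457 = (-49940/63 + 18971/7223) + 23457 = -359521447/455049 + 23457 = 10314562946/455049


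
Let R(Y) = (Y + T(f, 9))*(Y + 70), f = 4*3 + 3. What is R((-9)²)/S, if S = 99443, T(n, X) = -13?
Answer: 10268/99443 ≈ 0.10326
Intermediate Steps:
f = 15 (f = 12 + 3 = 15)
R(Y) = (-13 + Y)*(70 + Y) (R(Y) = (Y - 13)*(Y + 70) = (-13 + Y)*(70 + Y))
R((-9)²)/S = (-910 + ((-9)²)² + 57*(-9)²)/99443 = (-910 + 81² + 57*81)*(1/99443) = (-910 + 6561 + 4617)*(1/99443) = 10268*(1/99443) = 10268/99443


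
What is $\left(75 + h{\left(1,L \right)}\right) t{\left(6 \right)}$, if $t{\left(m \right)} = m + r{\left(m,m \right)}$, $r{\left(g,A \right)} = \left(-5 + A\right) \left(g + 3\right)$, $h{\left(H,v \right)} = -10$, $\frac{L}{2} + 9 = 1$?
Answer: $975$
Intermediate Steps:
$L = -16$ ($L = -18 + 2 \cdot 1 = -18 + 2 = -16$)
$r{\left(g,A \right)} = \left(-5 + A\right) \left(3 + g\right)$
$t{\left(m \right)} = -15 + m^{2} - m$ ($t{\left(m \right)} = m + \left(-15 - 5 m + 3 m + m m\right) = m + \left(-15 - 5 m + 3 m + m^{2}\right) = m - \left(15 - m^{2} + 2 m\right) = -15 + m^{2} - m$)
$\left(75 + h{\left(1,L \right)}\right) t{\left(6 \right)} = \left(75 - 10\right) \left(-15 + 6^{2} - 6\right) = 65 \left(-15 + 36 - 6\right) = 65 \cdot 15 = 975$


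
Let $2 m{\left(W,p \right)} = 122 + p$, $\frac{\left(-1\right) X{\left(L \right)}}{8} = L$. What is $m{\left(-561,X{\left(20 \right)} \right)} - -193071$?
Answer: $193052$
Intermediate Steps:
$X{\left(L \right)} = - 8 L$
$m{\left(W,p \right)} = 61 + \frac{p}{2}$ ($m{\left(W,p \right)} = \frac{122 + p}{2} = 61 + \frac{p}{2}$)
$m{\left(-561,X{\left(20 \right)} \right)} - -193071 = \left(61 + \frac{\left(-8\right) 20}{2}\right) - -193071 = \left(61 + \frac{1}{2} \left(-160\right)\right) + 193071 = \left(61 - 80\right) + 193071 = -19 + 193071 = 193052$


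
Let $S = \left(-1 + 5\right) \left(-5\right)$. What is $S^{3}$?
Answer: $-8000$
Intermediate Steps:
$S = -20$ ($S = 4 \left(-5\right) = -20$)
$S^{3} = \left(-20\right)^{3} = -8000$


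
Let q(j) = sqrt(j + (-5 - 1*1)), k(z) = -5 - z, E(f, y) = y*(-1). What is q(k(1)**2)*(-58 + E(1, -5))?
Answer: -53*sqrt(30) ≈ -290.29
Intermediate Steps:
E(f, y) = -y
q(j) = sqrt(-6 + j) (q(j) = sqrt(j + (-5 - 1)) = sqrt(j - 6) = sqrt(-6 + j))
q(k(1)**2)*(-58 + E(1, -5)) = sqrt(-6 + (-5 - 1*1)**2)*(-58 - 1*(-5)) = sqrt(-6 + (-5 - 1)**2)*(-58 + 5) = sqrt(-6 + (-6)**2)*(-53) = sqrt(-6 + 36)*(-53) = sqrt(30)*(-53) = -53*sqrt(30)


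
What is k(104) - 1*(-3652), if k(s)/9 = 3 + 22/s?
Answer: 191407/52 ≈ 3680.9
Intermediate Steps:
k(s) = 27 + 198/s (k(s) = 9*(3 + 22/s) = 27 + 198/s)
k(104) - 1*(-3652) = (27 + 198/104) - 1*(-3652) = (27 + 198*(1/104)) + 3652 = (27 + 99/52) + 3652 = 1503/52 + 3652 = 191407/52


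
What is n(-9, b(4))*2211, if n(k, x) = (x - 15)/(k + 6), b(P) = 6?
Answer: 6633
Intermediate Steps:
n(k, x) = (-15 + x)/(6 + k)
n(-9, b(4))*2211 = ((-15 + 6)/(6 - 9))*2211 = (-9/(-3))*2211 = -1/3*(-9)*2211 = 3*2211 = 6633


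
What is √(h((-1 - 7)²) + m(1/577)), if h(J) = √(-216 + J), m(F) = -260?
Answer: √(-260 + 2*I*√38) ≈ 0.3822 + 16.129*I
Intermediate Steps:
√(h((-1 - 7)²) + m(1/577)) = √(√(-216 + (-1 - 7)²) - 260) = √(√(-216 + (-8)²) - 260) = √(√(-216 + 64) - 260) = √(√(-152) - 260) = √(2*I*√38 - 260) = √(-260 + 2*I*√38)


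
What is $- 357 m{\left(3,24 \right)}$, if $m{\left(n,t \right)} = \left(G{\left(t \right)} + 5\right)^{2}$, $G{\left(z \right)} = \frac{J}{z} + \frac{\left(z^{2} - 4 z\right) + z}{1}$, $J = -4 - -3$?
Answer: $- \frac{17755540775}{192} \approx -9.2477 \cdot 10^{7}$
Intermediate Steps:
$J = -1$ ($J = -4 + 3 = -1$)
$G{\left(z \right)} = z^{2} - \frac{1}{z} - 3 z$ ($G{\left(z \right)} = - \frac{1}{z} + \frac{\left(z^{2} - 4 z\right) + z}{1} = - \frac{1}{z} + \left(z^{2} - 3 z\right) 1 = - \frac{1}{z} + \left(z^{2} - 3 z\right) = z^{2} - \frac{1}{z} - 3 z$)
$m{\left(n,t \right)} = \left(5 + \frac{-1 + t^{2} \left(-3 + t\right)}{t}\right)^{2}$ ($m{\left(n,t \right)} = \left(\frac{-1 + t^{2} \left(-3 + t\right)}{t} + 5\right)^{2} = \left(5 + \frac{-1 + t^{2} \left(-3 + t\right)}{t}\right)^{2}$)
$- 357 m{\left(3,24 \right)} = - 357 \frac{\left(-1 + 5 \cdot 24 + 24^{2} \left(-3 + 24\right)\right)^{2}}{576} = - 357 \frac{\left(-1 + 120 + 576 \cdot 21\right)^{2}}{576} = - 357 \frac{\left(-1 + 120 + 12096\right)^{2}}{576} = - 357 \frac{12215^{2}}{576} = - 357 \cdot \frac{1}{576} \cdot 149206225 = \left(-357\right) \frac{149206225}{576} = - \frac{17755540775}{192}$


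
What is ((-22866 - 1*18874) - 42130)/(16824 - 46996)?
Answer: 41935/15086 ≈ 2.7797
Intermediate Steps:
((-22866 - 1*18874) - 42130)/(16824 - 46996) = ((-22866 - 18874) - 42130)/(-30172) = (-41740 - 42130)*(-1/30172) = -83870*(-1/30172) = 41935/15086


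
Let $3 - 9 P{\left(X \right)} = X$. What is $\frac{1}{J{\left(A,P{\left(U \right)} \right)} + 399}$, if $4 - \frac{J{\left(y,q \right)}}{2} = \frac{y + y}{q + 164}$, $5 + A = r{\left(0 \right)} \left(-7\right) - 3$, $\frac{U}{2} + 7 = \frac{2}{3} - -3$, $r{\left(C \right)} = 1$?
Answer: $\frac{4457}{1815619} \approx 0.0024548$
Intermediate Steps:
$U = - \frac{20}{3}$ ($U = -14 + 2 \left(\frac{2}{3} - -3\right) = -14 + 2 \left(2 \cdot \frac{1}{3} + 3\right) = -14 + 2 \left(\frac{2}{3} + 3\right) = -14 + 2 \cdot \frac{11}{3} = -14 + \frac{22}{3} = - \frac{20}{3} \approx -6.6667$)
$P{\left(X \right)} = \frac{1}{3} - \frac{X}{9}$
$A = -15$ ($A = -5 + \left(1 \left(-7\right) - 3\right) = -5 - 10 = -15$)
$J{\left(y,q \right)} = 8 - \frac{4 y}{164 + q}$ ($J{\left(y,q \right)} = 8 - 2 \frac{y + y}{q + 164} = 8 - 2 \frac{2 y}{164 + q} = 8 - \frac{4 y}{164 + q}$)
$\frac{1}{J{\left(A,P{\left(U \right)} \right)} + 399} = \frac{1}{\frac{4 \left(328 - -15 + 2 \left(\frac{1}{3} - - \frac{20}{27}\right)\right)}{164 + \left(\frac{1}{3} - - \frac{20}{27}\right)} + 399} = \frac{1}{\frac{4 \left(328 + 15 + 2 \left(\frac{1}{3} + \frac{20}{27}\right)\right)}{164 + \left(\frac{1}{3} + \frac{20}{27}\right)} + 399} = \frac{1}{\frac{4 \left(328 + 15 + 2 \cdot \frac{29}{27}\right)}{164 + \frac{29}{27}} + 399} = \frac{1}{\frac{4 \left(328 + 15 + \frac{58}{27}\right)}{\frac{4457}{27}} + 399} = \frac{1}{4 \cdot \frac{27}{4457} \cdot \frac{9319}{27} + 399} = \frac{1}{\frac{37276}{4457} + 399} = \frac{1}{\frac{1815619}{4457}} = \frac{4457}{1815619}$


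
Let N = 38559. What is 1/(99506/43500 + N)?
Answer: 21750/838708003 ≈ 2.5933e-5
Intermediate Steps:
1/(99506/43500 + N) = 1/(99506/43500 + 38559) = 1/(99506*(1/43500) + 38559) = 1/(49753/21750 + 38559) = 1/(838708003/21750) = 21750/838708003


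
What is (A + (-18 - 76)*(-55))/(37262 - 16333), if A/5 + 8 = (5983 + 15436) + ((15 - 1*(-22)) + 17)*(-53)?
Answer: 97915/20929 ≈ 4.6784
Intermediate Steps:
A = 92745 (A = -40 + 5*((5983 + 15436) + ((15 - 1*(-22)) + 17)*(-53)) = -40 + 5*(21419 + ((15 + 22) + 17)*(-53)) = -40 + 5*(21419 + (37 + 17)*(-53)) = -40 + 5*(21419 + 54*(-53)) = -40 + 5*(21419 - 2862) = -40 + 5*18557 = -40 + 92785 = 92745)
(A + (-18 - 76)*(-55))/(37262 - 16333) = (92745 + (-18 - 76)*(-55))/(37262 - 16333) = (92745 - 94*(-55))/20929 = (92745 + 5170)*(1/20929) = 97915*(1/20929) = 97915/20929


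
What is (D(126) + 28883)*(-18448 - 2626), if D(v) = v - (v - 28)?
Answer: -609270414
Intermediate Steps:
D(v) = 28 (D(v) = v - (-28 + v) = v + (28 - v) = 28)
(D(126) + 28883)*(-18448 - 2626) = (28 + 28883)*(-18448 - 2626) = 28911*(-21074) = -609270414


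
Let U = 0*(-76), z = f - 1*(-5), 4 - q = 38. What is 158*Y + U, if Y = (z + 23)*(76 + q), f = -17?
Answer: 72996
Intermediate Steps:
q = -34 (q = 4 - 1*38 = 4 - 38 = -34)
z = -12 (z = -17 - 1*(-5) = -17 + 5 = -12)
U = 0
Y = 462 (Y = (-12 + 23)*(76 - 34) = 11*42 = 462)
158*Y + U = 158*462 + 0 = 72996 + 0 = 72996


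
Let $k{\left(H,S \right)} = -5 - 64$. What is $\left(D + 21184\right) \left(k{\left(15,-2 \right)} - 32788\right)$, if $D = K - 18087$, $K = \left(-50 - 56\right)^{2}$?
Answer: $-470939381$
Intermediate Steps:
$K = 11236$ ($K = \left(-106\right)^{2} = 11236$)
$k{\left(H,S \right)} = -69$
$D = -6851$ ($D = 11236 - 18087 = -6851$)
$\left(D + 21184\right) \left(k{\left(15,-2 \right)} - 32788\right) = \left(-6851 + 21184\right) \left(-69 - 32788\right) = 14333 \left(-32857\right) = -470939381$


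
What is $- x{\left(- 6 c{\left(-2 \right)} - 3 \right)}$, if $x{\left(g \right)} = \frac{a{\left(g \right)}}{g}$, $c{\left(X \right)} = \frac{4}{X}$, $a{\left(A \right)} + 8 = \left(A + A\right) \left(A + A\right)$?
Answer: $- \frac{316}{9} \approx -35.111$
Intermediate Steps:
$a{\left(A \right)} = -8 + 4 A^{2}$ ($a{\left(A \right)} = -8 + \left(A + A\right) \left(A + A\right) = -8 + 2 A 2 A = -8 + 4 A^{2}$)
$x{\left(g \right)} = \frac{-8 + 4 g^{2}}{g}$
$- x{\left(- 6 c{\left(-2 \right)} - 3 \right)} = - (- \frac{8}{- 6 \frac{4}{-2} - 3} + 4 \left(- 6 \frac{4}{-2} - 3\right)) = - (- \frac{8}{- 6 \cdot 4 \left(- \frac{1}{2}\right) - 3} + 4 \left(- 6 \cdot 4 \left(- \frac{1}{2}\right) - 3\right)) = - (- \frac{8}{\left(-6\right) \left(-2\right) - 3} + 4 \left(\left(-6\right) \left(-2\right) - 3\right)) = - (- \frac{8}{12 - 3} + 4 \left(12 - 3\right)) = - (- \frac{8}{9} + 4 \cdot 9) = - (\left(-8\right) \frac{1}{9} + 36) = - (- \frac{8}{9} + 36) = \left(-1\right) \frac{316}{9} = - \frac{316}{9}$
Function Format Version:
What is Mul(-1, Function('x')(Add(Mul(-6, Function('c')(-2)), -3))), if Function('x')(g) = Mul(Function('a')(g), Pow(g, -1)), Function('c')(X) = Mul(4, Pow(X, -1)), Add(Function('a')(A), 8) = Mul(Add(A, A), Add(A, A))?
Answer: Rational(-316, 9) ≈ -35.111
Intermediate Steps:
Function('a')(A) = Add(-8, Mul(4, Pow(A, 2))) (Function('a')(A) = Add(-8, Mul(Add(A, A), Add(A, A))) = Add(-8, Mul(Mul(2, A), Mul(2, A))) = Add(-8, Mul(4, Pow(A, 2))))
Function('x')(g) = Mul(Pow(g, -1), Add(-8, Mul(4, Pow(g, 2)))) (Function('x')(g) = Mul(Add(-8, Mul(4, Pow(g, 2))), Pow(g, -1)) = Mul(Pow(g, -1), Add(-8, Mul(4, Pow(g, 2)))))
Mul(-1, Function('x')(Add(Mul(-6, Function('c')(-2)), -3))) = Mul(-1, Add(Mul(-8, Pow(Add(Mul(-6, Mul(4, Pow(-2, -1))), -3), -1)), Mul(4, Add(Mul(-6, Mul(4, Pow(-2, -1))), -3)))) = Mul(-1, Add(Mul(-8, Pow(Add(Mul(-6, Mul(4, Rational(-1, 2))), -3), -1)), Mul(4, Add(Mul(-6, Mul(4, Rational(-1, 2))), -3)))) = Mul(-1, Add(Mul(-8, Pow(Add(Mul(-6, -2), -3), -1)), Mul(4, Add(Mul(-6, -2), -3)))) = Mul(-1, Add(Mul(-8, Pow(Add(12, -3), -1)), Mul(4, Add(12, -3)))) = Mul(-1, Add(Mul(-8, Pow(9, -1)), Mul(4, 9))) = Mul(-1, Add(Mul(-8, Rational(1, 9)), 36)) = Mul(-1, Add(Rational(-8, 9), 36)) = Mul(-1, Rational(316, 9)) = Rational(-316, 9)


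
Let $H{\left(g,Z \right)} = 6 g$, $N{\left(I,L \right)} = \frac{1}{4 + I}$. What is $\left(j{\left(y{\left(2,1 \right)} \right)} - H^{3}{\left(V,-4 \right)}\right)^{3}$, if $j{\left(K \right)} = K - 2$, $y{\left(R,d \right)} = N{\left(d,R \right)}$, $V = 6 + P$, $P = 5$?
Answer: $- \frac{2970390793490561169}{125} \approx -2.3763 \cdot 10^{16}$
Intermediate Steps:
$V = 11$ ($V = 6 + 5 = 11$)
$y{\left(R,d \right)} = \frac{1}{4 + d}$
$j{\left(K \right)} = -2 + K$ ($j{\left(K \right)} = K - 2 = -2 + K$)
$\left(j{\left(y{\left(2,1 \right)} \right)} - H^{3}{\left(V,-4 \right)}\right)^{3} = \left(\left(-2 + \frac{1}{4 + 1}\right) - \left(6 \cdot 11\right)^{3}\right)^{3} = \left(\left(-2 + \frac{1}{5}\right) - 66^{3}\right)^{3} = \left(\left(-2 + \frac{1}{5}\right) - 287496\right)^{3} = \left(- \frac{9}{5} - 287496\right)^{3} = \left(- \frac{1437489}{5}\right)^{3} = - \frac{2970390793490561169}{125}$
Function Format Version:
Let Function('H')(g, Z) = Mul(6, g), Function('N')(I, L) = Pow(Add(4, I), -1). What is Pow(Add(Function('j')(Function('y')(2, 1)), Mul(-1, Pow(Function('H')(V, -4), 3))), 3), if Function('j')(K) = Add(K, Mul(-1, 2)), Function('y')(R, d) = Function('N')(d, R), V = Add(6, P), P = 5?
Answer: Rational(-2970390793490561169, 125) ≈ -2.3763e+16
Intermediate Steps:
V = 11 (V = Add(6, 5) = 11)
Function('y')(R, d) = Pow(Add(4, d), -1)
Function('j')(K) = Add(-2, K) (Function('j')(K) = Add(K, -2) = Add(-2, K))
Pow(Add(Function('j')(Function('y')(2, 1)), Mul(-1, Pow(Function('H')(V, -4), 3))), 3) = Pow(Add(Add(-2, Pow(Add(4, 1), -1)), Mul(-1, Pow(Mul(6, 11), 3))), 3) = Pow(Add(Add(-2, Pow(5, -1)), Mul(-1, Pow(66, 3))), 3) = Pow(Add(Add(-2, Rational(1, 5)), Mul(-1, 287496)), 3) = Pow(Add(Rational(-9, 5), -287496), 3) = Pow(Rational(-1437489, 5), 3) = Rational(-2970390793490561169, 125)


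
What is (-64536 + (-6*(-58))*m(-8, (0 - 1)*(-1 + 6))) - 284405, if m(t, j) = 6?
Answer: -346853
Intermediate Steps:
(-64536 + (-6*(-58))*m(-8, (0 - 1)*(-1 + 6))) - 284405 = (-64536 - 6*(-58)*6) - 284405 = (-64536 + 348*6) - 284405 = (-64536 + 2088) - 284405 = -62448 - 284405 = -346853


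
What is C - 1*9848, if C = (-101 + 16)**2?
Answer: -2623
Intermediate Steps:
C = 7225 (C = (-85)**2 = 7225)
C - 1*9848 = 7225 - 1*9848 = 7225 - 9848 = -2623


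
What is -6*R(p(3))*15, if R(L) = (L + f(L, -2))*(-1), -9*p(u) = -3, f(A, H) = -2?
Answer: -150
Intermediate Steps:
p(u) = 1/3 (p(u) = -1/9*(-3) = 1/3)
R(L) = 2 - L (R(L) = (L - 2)*(-1) = (-2 + L)*(-1) = 2 - L)
-6*R(p(3))*15 = -6*(2 - 1*1/3)*15 = -6*(2 - 1/3)*15 = -6*5/3*15 = -10*15 = -150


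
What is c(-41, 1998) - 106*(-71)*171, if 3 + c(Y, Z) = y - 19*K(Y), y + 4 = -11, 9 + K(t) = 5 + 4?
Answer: 1286928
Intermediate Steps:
K(t) = 0 (K(t) = -9 + (5 + 4) = -9 + 9 = 0)
y = -15 (y = -4 - 11 = -15)
c(Y, Z) = -18 (c(Y, Z) = -3 + (-15 - 19*0) = -3 + (-15 + 0) = -3 - 15 = -18)
c(-41, 1998) - 106*(-71)*171 = -18 - 106*(-71)*171 = -18 + 7526*171 = -18 + 1286946 = 1286928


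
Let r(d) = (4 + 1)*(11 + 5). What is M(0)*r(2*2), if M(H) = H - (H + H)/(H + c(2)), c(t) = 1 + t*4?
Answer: 0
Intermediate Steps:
r(d) = 80 (r(d) = 5*16 = 80)
c(t) = 1 + 4*t
M(H) = H - 2*H/(9 + H) (M(H) = H - (H + H)/(H + (1 + 4*2)) = H - 2*H/(H + (1 + 8)) = H - 2*H/(H + 9) = H - 2*H/(9 + H))
M(0)*r(2*2) = (0*(7 + 0)/(9 + 0))*80 = (0*7/9)*80 = (0*(1/9)*7)*80 = 0*80 = 0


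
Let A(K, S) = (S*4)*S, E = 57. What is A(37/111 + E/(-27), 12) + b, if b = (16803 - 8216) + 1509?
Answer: 10672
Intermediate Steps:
b = 10096 (b = 8587 + 1509 = 10096)
A(K, S) = 4*S² (A(K, S) = (4*S)*S = 4*S²)
A(37/111 + E/(-27), 12) + b = 4*12² + 10096 = 4*144 + 10096 = 576 + 10096 = 10672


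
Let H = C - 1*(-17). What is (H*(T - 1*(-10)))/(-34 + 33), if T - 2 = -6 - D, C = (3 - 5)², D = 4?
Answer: -42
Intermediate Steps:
C = 4 (C = (-2)² = 4)
T = -8 (T = 2 + (-6 - 1*4) = 2 + (-6 - 4) = 2 - 10 = -8)
H = 21 (H = 4 - 1*(-17) = 4 + 17 = 21)
(H*(T - 1*(-10)))/(-34 + 33) = (21*(-8 - 1*(-10)))/(-34 + 33) = (21*(-8 + 10))/(-1) = (21*2)*(-1) = 42*(-1) = -42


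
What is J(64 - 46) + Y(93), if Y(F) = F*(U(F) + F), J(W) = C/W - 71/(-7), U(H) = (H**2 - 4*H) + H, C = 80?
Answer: 49585636/63 ≈ 7.8707e+5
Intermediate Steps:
U(H) = H**2 - 3*H
J(W) = 71/7 + 80/W (J(W) = 80/W - 71/(-7) = 80/W - 71*(-1/7) = 80/W + 71/7 = 71/7 + 80/W)
Y(F) = F*(F + F*(-3 + F)) (Y(F) = F*(F*(-3 + F) + F) = F*(F + F*(-3 + F)))
J(64 - 46) + Y(93) = (71/7 + 80/(64 - 46)) + 93**2*(-2 + 93) = (71/7 + 80/18) + 8649*91 = (71/7 + 80*(1/18)) + 787059 = (71/7 + 40/9) + 787059 = 919/63 + 787059 = 49585636/63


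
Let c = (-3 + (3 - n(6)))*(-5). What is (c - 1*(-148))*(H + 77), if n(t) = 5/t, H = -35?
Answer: 6391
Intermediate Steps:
c = 25/6 (c = (-3 + (3 - 5/6))*(-5) = (-3 + (3 - 1*⅚))*(-5) = (-3 + (3 - ⅚))*(-5) = (-3 + 13/6)*(-5) = -⅚*(-5) = 25/6 ≈ 4.1667)
(c - 1*(-148))*(H + 77) = (25/6 - 1*(-148))*(-35 + 77) = (25/6 + 148)*42 = (913/6)*42 = 6391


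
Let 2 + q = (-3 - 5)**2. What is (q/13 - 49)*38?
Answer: -21850/13 ≈ -1680.8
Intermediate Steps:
q = 62 (q = -2 + (-3 - 5)**2 = -2 + (-8)**2 = -2 + 64 = 62)
(q/13 - 49)*38 = (62/13 - 49)*38 = -575/13*38 = -21850/13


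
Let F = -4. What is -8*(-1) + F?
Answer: 4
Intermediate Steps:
-8*(-1) + F = -8*(-1) - 4 = 8 - 4 = 4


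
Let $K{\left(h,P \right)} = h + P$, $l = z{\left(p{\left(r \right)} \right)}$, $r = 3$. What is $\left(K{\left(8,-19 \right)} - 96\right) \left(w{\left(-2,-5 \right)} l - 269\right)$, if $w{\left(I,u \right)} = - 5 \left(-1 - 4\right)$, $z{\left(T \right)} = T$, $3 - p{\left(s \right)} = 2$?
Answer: $26108$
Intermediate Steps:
$p{\left(s \right)} = 1$ ($p{\left(s \right)} = 3 - 2 = 1$)
$l = 1$
$w{\left(I,u \right)} = 25$ ($w{\left(I,u \right)} = \left(-5\right) \left(-5\right) = 25$)
$K{\left(h,P \right)} = P + h$
$\left(K{\left(8,-19 \right)} - 96\right) \left(w{\left(-2,-5 \right)} l - 269\right) = \left(\left(-19 + 8\right) - 96\right) \left(25 \cdot 1 - 269\right) = \left(-11 - 96\right) \left(25 - 269\right) = \left(-107\right) \left(-244\right) = 26108$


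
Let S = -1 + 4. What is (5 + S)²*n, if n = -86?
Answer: -5504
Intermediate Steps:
S = 3
(5 + S)²*n = (5 + 3)²*(-86) = 8²*(-86) = 64*(-86) = -5504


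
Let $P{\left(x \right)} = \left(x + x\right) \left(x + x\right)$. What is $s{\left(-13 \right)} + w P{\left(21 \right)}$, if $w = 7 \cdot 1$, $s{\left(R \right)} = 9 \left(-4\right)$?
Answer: $12312$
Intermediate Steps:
$s{\left(R \right)} = -36$
$P{\left(x \right)} = 4 x^{2}$ ($P{\left(x \right)} = 2 x 2 x = 4 x^{2}$)
$w = 7$
$s{\left(-13 \right)} + w P{\left(21 \right)} = -36 + 7 \cdot 4 \cdot 21^{2} = -36 + 7 \cdot 4 \cdot 441 = -36 + 7 \cdot 1764 = -36 + 12348 = 12312$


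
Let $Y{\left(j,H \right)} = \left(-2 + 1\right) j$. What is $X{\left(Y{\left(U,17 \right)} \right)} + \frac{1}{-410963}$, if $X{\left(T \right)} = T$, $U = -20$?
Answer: $\frac{8219259}{410963} \approx 20.0$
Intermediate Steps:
$Y{\left(j,H \right)} = - j$
$X{\left(Y{\left(U,17 \right)} \right)} + \frac{1}{-410963} = \left(-1\right) \left(-20\right) + \frac{1}{-410963} = 20 - \frac{1}{410963} = \frac{8219259}{410963}$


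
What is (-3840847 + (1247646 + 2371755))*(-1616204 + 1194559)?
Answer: 93371598670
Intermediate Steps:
(-3840847 + (1247646 + 2371755))*(-1616204 + 1194559) = (-3840847 + 3619401)*(-421645) = -221446*(-421645) = 93371598670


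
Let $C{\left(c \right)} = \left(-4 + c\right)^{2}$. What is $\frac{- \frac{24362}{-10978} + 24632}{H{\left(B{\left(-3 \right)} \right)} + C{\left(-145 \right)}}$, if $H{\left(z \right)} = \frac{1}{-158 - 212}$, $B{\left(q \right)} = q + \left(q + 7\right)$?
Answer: $\frac{50030374730}{45088671441} \approx 1.1096$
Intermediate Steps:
$B{\left(q \right)} = 7 + 2 q$ ($B{\left(q \right)} = q + \left(7 + q\right) = 7 + 2 q$)
$H{\left(z \right)} = - \frac{1}{370}$ ($H{\left(z \right)} = \frac{1}{-370} = - \frac{1}{370}$)
$\frac{- \frac{24362}{-10978} + 24632}{H{\left(B{\left(-3 \right)} \right)} + C{\left(-145 \right)}} = \frac{- \frac{24362}{-10978} + 24632}{- \frac{1}{370} + \left(-4 - 145\right)^{2}} = \frac{\left(-24362\right) \left(- \frac{1}{10978}\right) + 24632}{- \frac{1}{370} + \left(-149\right)^{2}} = \frac{\frac{12181}{5489} + 24632}{- \frac{1}{370} + 22201} = \frac{135217229}{5489 \cdot \frac{8214369}{370}} = \frac{135217229}{5489} \cdot \frac{370}{8214369} = \frac{50030374730}{45088671441}$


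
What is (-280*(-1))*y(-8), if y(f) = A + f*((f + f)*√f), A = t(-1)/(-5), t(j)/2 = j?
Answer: 112 + 71680*I*√2 ≈ 112.0 + 1.0137e+5*I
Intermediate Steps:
t(j) = 2*j
A = ⅖ (A = (2*(-1))/(-5) = -2*(-⅕) = ⅖ ≈ 0.40000)
y(f) = ⅖ + 2*f^(5/2) (y(f) = ⅖ + f*((f + f)*√f) = ⅖ + f*((2*f)*√f) = ⅖ + f*(2*f^(3/2)) = ⅖ + 2*f^(5/2))
(-280*(-1))*y(-8) = (-280*(-1))*(⅖ + 2*(-8)^(5/2)) = (-56*(-5))*(⅖ + 2*(128*I*√2)) = 280*(⅖ + 256*I*√2) = 112 + 71680*I*√2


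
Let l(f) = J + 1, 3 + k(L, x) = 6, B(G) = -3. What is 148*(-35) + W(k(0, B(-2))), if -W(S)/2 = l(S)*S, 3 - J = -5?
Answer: -5234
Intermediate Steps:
J = 8 (J = 3 - 1*(-5) = 3 + 5 = 8)
k(L, x) = 3 (k(L, x) = -3 + 6 = 3)
l(f) = 9 (l(f) = 8 + 1 = 9)
W(S) = -18*S
148*(-35) + W(k(0, B(-2))) = 148*(-35) - 18*3 = -5180 - 54 = -5234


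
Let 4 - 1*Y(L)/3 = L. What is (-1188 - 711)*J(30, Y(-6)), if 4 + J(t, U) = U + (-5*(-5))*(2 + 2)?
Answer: -239274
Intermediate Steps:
Y(L) = 12 - 3*L
J(t, U) = 96 + U (J(t, U) = -4 + (U + (-5*(-5))*(2 + 2)) = -4 + (U + 25*4) = -4 + (U + 100) = -4 + (100 + U) = 96 + U)
(-1188 - 711)*J(30, Y(-6)) = (-1188 - 711)*(96 + (12 - 3*(-6))) = -1899*(96 + (12 + 18)) = -1899*(96 + 30) = -1899*126 = -239274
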